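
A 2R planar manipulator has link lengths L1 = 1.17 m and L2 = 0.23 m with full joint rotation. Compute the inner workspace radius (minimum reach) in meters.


r_min = |L1 - L2| = |1.17 - 0.23| = 0.9400

0.9400 m


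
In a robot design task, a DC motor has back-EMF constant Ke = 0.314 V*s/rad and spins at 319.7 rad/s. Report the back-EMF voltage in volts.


V_emf = Ke * omega = 0.314*319.7 = 100.3858

100.3858 V


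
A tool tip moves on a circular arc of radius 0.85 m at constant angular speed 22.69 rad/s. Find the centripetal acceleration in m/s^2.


a_c = omega^2 * r = 22.69^2 * 0.85 = 437.6107

437.6107 m/s^2


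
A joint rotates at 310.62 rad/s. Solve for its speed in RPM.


RPM = 310.62 * 60/(2*pi) = 2966.2025

2966.2025 RPM


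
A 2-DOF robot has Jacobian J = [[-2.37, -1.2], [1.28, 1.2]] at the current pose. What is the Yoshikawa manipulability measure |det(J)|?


det(J) = -2.37*1.2 - (-1.2)*(1.28) = -1.3080
|det(J)| = 1.3080

1.3080


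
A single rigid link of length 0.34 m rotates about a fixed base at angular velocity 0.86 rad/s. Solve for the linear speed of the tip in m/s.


v = L*omega = 0.34 * 0.86 = 0.2924

0.2924 m/s


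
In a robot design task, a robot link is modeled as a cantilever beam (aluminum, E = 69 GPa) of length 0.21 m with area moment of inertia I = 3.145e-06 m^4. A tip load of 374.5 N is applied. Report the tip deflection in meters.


delta = F*L^3/(3*E*I) = 374.5*0.21^3/(3*6.900e+10*3.145e-06)
      = 3.4682445/651015 = 5.3274e-06

5.3274e-06 m


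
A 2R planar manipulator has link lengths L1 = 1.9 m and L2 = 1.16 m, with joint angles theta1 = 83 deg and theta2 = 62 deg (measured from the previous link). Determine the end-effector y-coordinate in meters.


y = L1*sin(th1) + L2*sin(th1+th2) = 1.9*sin(83 deg) + 1.16*sin(145 deg) = 2.5512

2.5512 m


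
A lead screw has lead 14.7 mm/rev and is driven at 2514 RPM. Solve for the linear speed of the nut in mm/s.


v = lead * (RPM/60) = 14.7*2514/60 = 615.9300

615.9300 mm/s


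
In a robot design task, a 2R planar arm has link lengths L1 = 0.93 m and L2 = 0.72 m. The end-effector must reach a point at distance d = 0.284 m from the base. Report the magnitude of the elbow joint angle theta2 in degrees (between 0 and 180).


cos(th2) = (d^2 - L1^2 - L2^2)/(2*L1*L2) = (0.284^2 - 0.93^2 - 0.72^2)/(2*0.93*0.72) = -0.97270311
th2 = acos(-0.97270311) = 166.5820 deg

166.5820 degrees


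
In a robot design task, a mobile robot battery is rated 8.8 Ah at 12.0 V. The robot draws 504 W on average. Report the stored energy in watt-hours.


E = capacity * V = 8.8*12.0 = 105.6000

105.6000 Wh


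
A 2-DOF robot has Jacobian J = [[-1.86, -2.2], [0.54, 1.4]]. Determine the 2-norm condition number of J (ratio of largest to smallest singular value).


JJ^T eigenvalues: trace(JJ^T) = 10.5512, det(JJ^T) = det(J)^2 = 2.00505600
s_max^2 = (10.5512 + sqrt(103.30759744))/2 = 10.35761725
s_min^2 = (10.5512 - sqrt(103.30759744))/2 = 0.19358275
kappa = s_max/s_min = sqrt(10.35761725/0.19358275) = 7.3147

7.3147


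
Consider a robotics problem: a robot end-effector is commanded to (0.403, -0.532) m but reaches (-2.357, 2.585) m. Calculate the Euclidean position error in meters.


dx = -2.357 - (0.403) = -2.7600, dy = 2.585 - (-0.532) = 3.1170
err = sqrt(7.617600 + 9.715689) = 4.1633

4.1633 m


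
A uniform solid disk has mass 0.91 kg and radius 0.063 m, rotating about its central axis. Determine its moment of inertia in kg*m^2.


I = (1/2)*m*R^2 = 0.5*0.91*0.063^2 = 0.0018

0.0018 kg*m^2


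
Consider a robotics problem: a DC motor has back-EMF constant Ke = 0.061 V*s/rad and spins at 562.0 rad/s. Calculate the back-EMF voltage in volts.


V_emf = Ke * omega = 0.061*562.0 = 34.2820

34.2820 V


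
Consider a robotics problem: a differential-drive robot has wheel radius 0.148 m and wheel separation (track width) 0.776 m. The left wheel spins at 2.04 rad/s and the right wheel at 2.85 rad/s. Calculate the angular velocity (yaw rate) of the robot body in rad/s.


omega = r*(wR - wL)/L = 0.148*(2.85 - (2.04))/0.776 = 0.1545

0.1545 rad/s


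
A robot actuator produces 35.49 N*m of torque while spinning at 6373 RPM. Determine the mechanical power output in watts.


omega = 6373 * 2*pi/60 = 667.378999 rad/s
P = tau * omega = 35.49 * 667.378999 = 23685.2807

23685.2807 W


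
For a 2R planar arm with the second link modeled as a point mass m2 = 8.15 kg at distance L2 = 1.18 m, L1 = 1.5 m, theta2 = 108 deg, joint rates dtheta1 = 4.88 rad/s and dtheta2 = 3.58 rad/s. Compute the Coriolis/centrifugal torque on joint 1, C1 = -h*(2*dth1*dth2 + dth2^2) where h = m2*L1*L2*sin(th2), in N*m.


h = m2*L1*L2*sin(th2) = 8.15*1.5*1.18*sin(108 deg) = 13.719466
C1 = -h*(2*4.88*3.58 + 3.58^2) = -13.719466*47.7572 = -655.2033

-655.2033 N*m


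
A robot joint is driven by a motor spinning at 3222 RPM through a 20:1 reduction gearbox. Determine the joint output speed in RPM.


omega_joint = omega_motor / N = 3222 / 20 = 161.1000

161.1000 RPM


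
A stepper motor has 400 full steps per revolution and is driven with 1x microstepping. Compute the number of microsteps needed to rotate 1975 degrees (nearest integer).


step_size = 360/(400*1) = 360/400 = 0.900000 deg
n = 1975/(360/400) = 1975*400/360 = 2194.4444 -> 2194

2194 steps


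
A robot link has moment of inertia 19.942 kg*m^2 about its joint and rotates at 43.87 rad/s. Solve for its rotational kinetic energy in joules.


KE = (1/2)*I*omega^2 = 0.5*19.942*43.87^2 = 19189.9563

19189.9563 J


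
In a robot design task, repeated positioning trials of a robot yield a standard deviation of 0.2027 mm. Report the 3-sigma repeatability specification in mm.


repeatability = 3*sigma = 3*0.2027 = 0.6081

0.6081 mm


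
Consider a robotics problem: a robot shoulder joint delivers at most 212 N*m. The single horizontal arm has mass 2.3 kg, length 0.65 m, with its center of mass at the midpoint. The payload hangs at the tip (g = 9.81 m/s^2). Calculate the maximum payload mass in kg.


tau_arm = m_arm*g*(L/2) = 2.3*9.81*0.65/2 = 7.3330 N*m
tau_payload = tau_max - tau_arm = 212 - 7.3330 = 204.6670
m_payload = tau_payload / (g*L) = 204.6670 / (9.81*0.65) = 32.0971

32.0971 kg


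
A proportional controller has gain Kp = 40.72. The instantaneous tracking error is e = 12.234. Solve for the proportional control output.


u_P = Kp * e = 40.72 * 12.234 = 498.1685

498.1685


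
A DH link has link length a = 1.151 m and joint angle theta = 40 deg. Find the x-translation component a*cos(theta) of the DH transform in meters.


a*cos(theta) = 1.151*cos(40 deg) = 0.8817

0.8817 m


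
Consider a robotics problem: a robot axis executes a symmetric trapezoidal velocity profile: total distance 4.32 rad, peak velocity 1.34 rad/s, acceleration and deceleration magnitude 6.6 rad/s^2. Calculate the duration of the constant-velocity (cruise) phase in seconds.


t_acc = v/a = 0.203030 s, d_acc = v^2/(2a) = 0.136030 rad each
d_cruise = 4.32 - 2*0.136030 = 4.047940 rad
t_cruise = d_cruise/v = 4.047940/1.34 = 3.0209

3.0209 s


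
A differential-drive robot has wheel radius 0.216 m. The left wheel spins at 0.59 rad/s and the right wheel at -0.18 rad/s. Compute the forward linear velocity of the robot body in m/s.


v = r*(wR + wL)/2 = 0.216*(-0.18 + 0.59)/2 = 0.0443

0.0443 m/s


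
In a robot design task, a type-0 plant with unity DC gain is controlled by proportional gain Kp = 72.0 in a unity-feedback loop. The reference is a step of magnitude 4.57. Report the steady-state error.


e_ss = R/(1 + Kp) = 4.57/(1 + 72.0) = 4.57/73.0000 = 0.0626

0.0626


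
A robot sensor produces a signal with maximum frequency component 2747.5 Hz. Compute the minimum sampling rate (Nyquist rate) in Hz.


f_s,min = 2*f_max = 2*2747.5 = 5495.0000

5495.0000 Hz


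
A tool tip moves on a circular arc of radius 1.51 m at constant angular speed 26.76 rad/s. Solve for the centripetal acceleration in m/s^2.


a_c = omega^2 * r = 26.76^2 * 1.51 = 1081.3074

1081.3074 m/s^2


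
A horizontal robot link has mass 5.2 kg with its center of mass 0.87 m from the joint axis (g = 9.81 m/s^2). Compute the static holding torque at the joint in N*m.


tau = m*g*L = 5.2 * 9.81 * 0.87 = 44.3804

44.3804 N*m


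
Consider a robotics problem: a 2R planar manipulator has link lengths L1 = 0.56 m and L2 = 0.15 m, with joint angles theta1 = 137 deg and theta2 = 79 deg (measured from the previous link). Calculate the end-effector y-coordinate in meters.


y = L1*sin(th1) + L2*sin(th1+th2) = 0.56*sin(137 deg) + 0.15*sin(216 deg) = 0.2938

0.2938 m


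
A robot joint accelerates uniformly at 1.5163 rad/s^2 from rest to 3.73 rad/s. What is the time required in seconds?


t = delta_omega / alpha = 3.73 / 1.5163 = 2.4599

2.4599 s


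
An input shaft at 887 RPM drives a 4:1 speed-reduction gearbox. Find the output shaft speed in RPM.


omega_out = omega_in / N = 887 / 4 = 221.7500

221.7500 RPM


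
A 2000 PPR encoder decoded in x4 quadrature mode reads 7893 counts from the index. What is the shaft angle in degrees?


angle = counts * 360 / (PPR*4) = 7893 * 360 / 8000 = 355.1850

355.1850 degrees


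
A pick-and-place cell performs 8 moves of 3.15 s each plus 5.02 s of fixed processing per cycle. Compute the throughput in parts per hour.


T_cycle = 8*3.15 + 5.02 = 30.2200 s
rate = 3600/T = 119.1264

119.1264 parts/hour


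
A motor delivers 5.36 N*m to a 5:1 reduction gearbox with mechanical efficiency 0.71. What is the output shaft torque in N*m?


tau_out = tau_in * N * eta = 5.36 * 5 * 0.71 = 19.0280

19.0280 N*m


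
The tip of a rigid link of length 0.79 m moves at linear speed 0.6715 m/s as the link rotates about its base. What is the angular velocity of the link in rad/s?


omega = v / L = 0.6715 / 0.79 = 0.8500

0.8500 rad/s


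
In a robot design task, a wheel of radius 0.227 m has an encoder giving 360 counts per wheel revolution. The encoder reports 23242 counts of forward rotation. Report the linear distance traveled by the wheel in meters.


revs = 23242/360 = 64.561111
d = revs * 2*pi*r = 64.561111 * 2*pi*0.227 = 92.0824

92.0824 m


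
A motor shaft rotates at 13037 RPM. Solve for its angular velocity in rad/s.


omega = 13037 * 2*pi/60 = 1365.2314

1365.2314 rad/s


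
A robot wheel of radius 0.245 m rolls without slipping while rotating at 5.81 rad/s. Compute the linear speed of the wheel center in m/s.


v = omega * r = 5.81 * 0.245 = 1.4234

1.4234 m/s


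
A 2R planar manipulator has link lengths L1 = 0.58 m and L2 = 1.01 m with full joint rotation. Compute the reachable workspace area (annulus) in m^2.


r_max = L1 + L2 = 1.5900, r_min = |L1 - L2| = 0.4300
A = pi*(r_max^2 - r_min^2) = pi*(2.5281 - 0.1849) = 7.3614

7.3614 m^2


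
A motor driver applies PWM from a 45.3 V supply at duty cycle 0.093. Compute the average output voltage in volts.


V_avg = V_supply * D = 45.3*0.093 = 4.2129

4.2129 V


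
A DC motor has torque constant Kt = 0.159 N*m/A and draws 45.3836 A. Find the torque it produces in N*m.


tau = Kt * I = 0.159*45.3836 = 7.2160

7.2160 N*m


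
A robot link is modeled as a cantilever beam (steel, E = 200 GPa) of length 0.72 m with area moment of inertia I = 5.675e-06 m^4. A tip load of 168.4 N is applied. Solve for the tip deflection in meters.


delta = F*L^3/(3*E*I) = 168.4*0.72^3/(3*2.000e+11*5.675e-06)
      = 62.8549632/3405000 = 1.8460e-05

1.8460e-05 m


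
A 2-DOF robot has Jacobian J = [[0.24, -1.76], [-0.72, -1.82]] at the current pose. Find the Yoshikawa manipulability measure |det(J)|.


det(J) = 0.24*-1.82 - (-1.76)*(-0.72) = -1.7040
|det(J)| = 1.7040

1.7040


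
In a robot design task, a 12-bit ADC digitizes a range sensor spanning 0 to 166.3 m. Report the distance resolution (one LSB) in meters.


res = range / 2^n = 166.3/2^12 = 166.3/4096 = 0.0406

0.0406 m


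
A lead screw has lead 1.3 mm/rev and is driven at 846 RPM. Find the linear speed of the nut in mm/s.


v = lead * (RPM/60) = 1.3*846/60 = 18.3300

18.3300 mm/s


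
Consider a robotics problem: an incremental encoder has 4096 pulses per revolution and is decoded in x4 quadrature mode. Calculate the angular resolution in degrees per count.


resolution = 360 / (PPR * 4) = 360 / 16384 = 0.0220

0.0220 degrees


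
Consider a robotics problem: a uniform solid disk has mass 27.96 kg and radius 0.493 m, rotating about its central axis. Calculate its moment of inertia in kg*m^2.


I = (1/2)*m*R^2 = 0.5*27.96*0.493^2 = 3.3978

3.3978 kg*m^2


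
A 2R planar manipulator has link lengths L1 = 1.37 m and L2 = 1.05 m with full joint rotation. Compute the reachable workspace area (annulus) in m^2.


r_max = L1 + L2 = 2.4200, r_min = |L1 - L2| = 0.3200
A = pi*(r_max^2 - r_min^2) = pi*(5.8564 - 0.1024) = 18.0767

18.0767 m^2


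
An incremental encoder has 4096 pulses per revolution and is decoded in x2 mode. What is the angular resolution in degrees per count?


resolution = 360 / (PPR * 2) = 360 / 8192 = 0.0439

0.0439 degrees


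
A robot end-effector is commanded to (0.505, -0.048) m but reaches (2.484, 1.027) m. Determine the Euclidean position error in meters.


dx = 2.484 - (0.505) = 1.9790, dy = 1.027 - (-0.048) = 1.0750
err = sqrt(3.916441 + 1.155625) = 2.2521

2.2521 m


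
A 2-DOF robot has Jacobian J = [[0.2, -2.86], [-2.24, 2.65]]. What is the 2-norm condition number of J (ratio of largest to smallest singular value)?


JJ^T eigenvalues: trace(JJ^T) = 20.2597, det(JJ^T) = det(J)^2 = 34.53207696
s_max^2 = (20.2597 + sqrt(272.32713625))/2 = 18.38101865
s_min^2 = (20.2597 - sqrt(272.32713625))/2 = 1.87868135
kappa = s_max/s_min = sqrt(18.38101865/1.87868135) = 3.1279

3.1279


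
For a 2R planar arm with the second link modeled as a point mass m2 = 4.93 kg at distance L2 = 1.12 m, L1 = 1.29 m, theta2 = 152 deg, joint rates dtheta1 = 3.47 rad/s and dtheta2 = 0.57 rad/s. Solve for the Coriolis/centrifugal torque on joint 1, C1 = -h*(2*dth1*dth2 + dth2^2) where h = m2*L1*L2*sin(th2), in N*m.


h = m2*L1*L2*sin(th2) = 4.93*1.29*1.12*sin(152 deg) = 3.343982
C1 = -h*(2*3.47*0.57 + 0.57^2) = -3.343982*4.2807 = -14.3146

-14.3146 N*m


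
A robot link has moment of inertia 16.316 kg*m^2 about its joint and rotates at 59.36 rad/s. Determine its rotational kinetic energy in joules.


KE = (1/2)*I*omega^2 = 0.5*16.316*59.36^2 = 28745.6071

28745.6071 J


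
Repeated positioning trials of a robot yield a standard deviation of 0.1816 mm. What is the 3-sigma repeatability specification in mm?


repeatability = 3*sigma = 3*0.1816 = 0.5448

0.5448 mm


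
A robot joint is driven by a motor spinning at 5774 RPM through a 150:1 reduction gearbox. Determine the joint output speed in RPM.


omega_joint = omega_motor / N = 5774 / 150 = 38.4933

38.4933 RPM


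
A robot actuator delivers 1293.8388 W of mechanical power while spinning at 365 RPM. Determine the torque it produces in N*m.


omega = 365 * 2*pi/60 = 38.222711 rad/s
tau = P / omega = 1293.8388 / 38.222711 = 33.8500

33.8500 N*m


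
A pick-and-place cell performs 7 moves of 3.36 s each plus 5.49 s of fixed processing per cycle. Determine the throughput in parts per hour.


T_cycle = 7*3.36 + 5.49 = 29.0100 s
rate = 3600/T = 124.0951

124.0951 parts/hour


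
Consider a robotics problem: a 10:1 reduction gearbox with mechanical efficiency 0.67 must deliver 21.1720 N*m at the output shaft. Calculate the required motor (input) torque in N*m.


tau_in = tau_out / (N * eta) = 21.1720 / (10 * 0.67) = 3.1600

3.1600 N*m


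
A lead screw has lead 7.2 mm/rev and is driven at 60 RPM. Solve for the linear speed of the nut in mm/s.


v = lead * (RPM/60) = 7.2*60/60 = 7.2000

7.2000 mm/s


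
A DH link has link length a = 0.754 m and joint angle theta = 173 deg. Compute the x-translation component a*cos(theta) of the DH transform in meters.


a*cos(theta) = 0.754*cos(173 deg) = -0.7484

-0.7484 m


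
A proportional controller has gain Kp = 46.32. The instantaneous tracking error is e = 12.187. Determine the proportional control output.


u_P = Kp * e = 46.32 * 12.187 = 564.5018

564.5018


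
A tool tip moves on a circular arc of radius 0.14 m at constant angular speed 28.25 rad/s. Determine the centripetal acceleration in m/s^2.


a_c = omega^2 * r = 28.25^2 * 0.14 = 111.7288

111.7288 m/s^2


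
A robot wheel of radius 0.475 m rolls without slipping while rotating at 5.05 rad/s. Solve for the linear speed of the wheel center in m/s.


v = omega * r = 5.05 * 0.475 = 2.3987

2.3987 m/s


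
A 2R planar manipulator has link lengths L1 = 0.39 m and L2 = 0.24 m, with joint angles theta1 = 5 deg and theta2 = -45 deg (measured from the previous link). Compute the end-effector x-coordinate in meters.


x = L1*cos(th1) + L2*cos(th1+th2) = 0.39*cos(5 deg) + 0.24*cos(-40 deg) = 0.5724

0.5724 m


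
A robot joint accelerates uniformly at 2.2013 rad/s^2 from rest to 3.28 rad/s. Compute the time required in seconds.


t = delta_omega / alpha = 3.28 / 2.2013 = 1.4900

1.4900 s


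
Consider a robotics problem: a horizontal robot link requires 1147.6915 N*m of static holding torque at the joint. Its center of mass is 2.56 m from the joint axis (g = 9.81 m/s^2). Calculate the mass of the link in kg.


m = tau / (g*L) = 1147.6915 / (9.81 * 2.56) = 45.7000

45.7000 kg


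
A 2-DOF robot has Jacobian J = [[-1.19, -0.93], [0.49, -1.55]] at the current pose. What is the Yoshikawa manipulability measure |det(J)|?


det(J) = -1.19*-1.55 - (-0.93)*(0.49) = 2.3002
|det(J)| = 2.3002

2.3002


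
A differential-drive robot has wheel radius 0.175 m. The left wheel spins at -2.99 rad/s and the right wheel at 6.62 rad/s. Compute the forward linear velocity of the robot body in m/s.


v = r*(wR + wL)/2 = 0.175*(6.62 + -2.99)/2 = 0.3176

0.3176 m/s


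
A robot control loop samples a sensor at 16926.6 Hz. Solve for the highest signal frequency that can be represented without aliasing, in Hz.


f_max = f_s/2 = 16926.6/2 = 8463.3000

8463.3000 Hz


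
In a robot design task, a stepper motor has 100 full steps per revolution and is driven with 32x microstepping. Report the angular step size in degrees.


step = 360/(100*32) = 360/3200 = 0.1125

0.1125 degrees


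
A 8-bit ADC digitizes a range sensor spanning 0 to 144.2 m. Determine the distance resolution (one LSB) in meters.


res = range / 2^n = 144.2/2^8 = 144.2/256 = 0.5633

0.5633 m


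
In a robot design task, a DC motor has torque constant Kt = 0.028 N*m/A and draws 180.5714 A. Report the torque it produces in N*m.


tau = Kt * I = 0.028*180.5714 = 5.0560

5.0560 N*m


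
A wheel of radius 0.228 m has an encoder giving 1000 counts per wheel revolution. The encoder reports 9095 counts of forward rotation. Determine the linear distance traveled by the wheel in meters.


revs = 9095/1000 = 9.095000
d = revs * 2*pi*r = 9.095000 * 2*pi*0.228 = 13.0292

13.0292 m


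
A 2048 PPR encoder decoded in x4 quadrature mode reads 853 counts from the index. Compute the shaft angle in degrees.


angle = counts * 360 / (PPR*4) = 853 * 360 / 8192 = 37.4854

37.4854 degrees


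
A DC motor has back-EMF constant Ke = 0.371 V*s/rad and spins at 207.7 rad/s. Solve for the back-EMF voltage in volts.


V_emf = Ke * omega = 0.371*207.7 = 77.0567

77.0567 V


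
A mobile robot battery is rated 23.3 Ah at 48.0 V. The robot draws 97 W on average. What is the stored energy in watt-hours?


E = capacity * V = 23.3*48.0 = 1118.4000

1118.4000 Wh


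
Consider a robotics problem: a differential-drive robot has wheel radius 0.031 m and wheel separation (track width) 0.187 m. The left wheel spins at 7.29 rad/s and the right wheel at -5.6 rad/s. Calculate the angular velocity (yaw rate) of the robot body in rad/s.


omega = r*(wR - wL)/L = 0.031*(-5.6 - (7.29))/0.187 = -2.1368

-2.1368 rad/s


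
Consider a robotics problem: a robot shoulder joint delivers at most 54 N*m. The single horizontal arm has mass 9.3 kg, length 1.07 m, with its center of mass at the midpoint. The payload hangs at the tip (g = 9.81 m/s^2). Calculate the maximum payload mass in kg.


tau_arm = m_arm*g*(L/2) = 9.3*9.81*1.07/2 = 48.8097 N*m
tau_payload = tau_max - tau_arm = 54 - 48.8097 = 5.1903
m_payload = tau_payload / (g*L) = 5.1903 / (9.81*1.07) = 0.4945

0.4945 kg


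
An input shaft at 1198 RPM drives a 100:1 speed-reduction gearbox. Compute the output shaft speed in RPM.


omega_out = omega_in / N = 1198 / 100 = 11.9800

11.9800 RPM


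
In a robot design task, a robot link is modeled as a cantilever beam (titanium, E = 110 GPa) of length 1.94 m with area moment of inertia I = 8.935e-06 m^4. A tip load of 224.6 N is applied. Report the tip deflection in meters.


delta = F*L^3/(3*E*I) = 224.6*1.94^3/(3*1.100e+11*8.935e-06)
      = 1639.8908464/2948550 = 5.5617e-04

5.5617e-04 m


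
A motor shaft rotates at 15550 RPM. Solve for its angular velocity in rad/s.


omega = 15550 * 2*pi/60 = 1628.3922

1628.3922 rad/s


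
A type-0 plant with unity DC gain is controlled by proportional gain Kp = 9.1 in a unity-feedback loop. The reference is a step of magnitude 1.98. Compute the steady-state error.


e_ss = R/(1 + Kp) = 1.98/(1 + 9.1) = 1.98/10.1000 = 0.1960

0.1960


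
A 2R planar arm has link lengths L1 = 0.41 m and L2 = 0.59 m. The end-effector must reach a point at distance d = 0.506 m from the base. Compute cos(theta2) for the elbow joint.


cos(th2) = (d^2 - L1^2 - L2^2)/(2*L1*L2) = (0.506^2 - 0.41^2 - 0.59^2)/(2*0.41*0.59) = -0.5378

-0.5378


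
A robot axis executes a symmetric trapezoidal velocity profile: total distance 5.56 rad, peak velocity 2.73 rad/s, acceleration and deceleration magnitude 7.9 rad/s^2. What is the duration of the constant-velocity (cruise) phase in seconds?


t_acc = v/a = 0.345570 s, d_acc = v^2/(2a) = 0.471703 rad each
d_cruise = 5.56 - 2*0.471703 = 4.616594 rad
t_cruise = d_cruise/v = 4.616594/2.73 = 1.6911

1.6911 s


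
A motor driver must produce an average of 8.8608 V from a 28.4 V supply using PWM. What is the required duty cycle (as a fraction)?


D = V_avg/V_supply = 8.8608/28.4 = 0.3120

0.3120


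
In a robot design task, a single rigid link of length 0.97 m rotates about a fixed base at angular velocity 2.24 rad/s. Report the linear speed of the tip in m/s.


v = L*omega = 0.97 * 2.24 = 2.1728

2.1728 m/s


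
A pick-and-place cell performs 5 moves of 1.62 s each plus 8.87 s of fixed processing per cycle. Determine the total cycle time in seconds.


T = 5*1.62 + 8.87 = 16.9700

16.9700 s


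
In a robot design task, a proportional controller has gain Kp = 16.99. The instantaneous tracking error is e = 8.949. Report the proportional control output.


u_P = Kp * e = 16.99 * 8.949 = 152.0435

152.0435


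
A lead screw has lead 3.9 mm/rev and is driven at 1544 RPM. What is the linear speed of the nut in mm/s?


v = lead * (RPM/60) = 3.9*1544/60 = 100.3600

100.3600 mm/s


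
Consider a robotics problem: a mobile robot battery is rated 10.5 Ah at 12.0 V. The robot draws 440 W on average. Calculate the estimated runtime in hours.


E = 10.5*12.0 = 126.0000 Wh
t = E/P = 126.0000/440 = 0.2864

0.2864 hours


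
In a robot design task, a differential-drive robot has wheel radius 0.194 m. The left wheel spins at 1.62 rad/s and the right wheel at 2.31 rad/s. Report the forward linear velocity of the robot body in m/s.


v = r*(wR + wL)/2 = 0.194*(2.31 + 1.62)/2 = 0.3812

0.3812 m/s


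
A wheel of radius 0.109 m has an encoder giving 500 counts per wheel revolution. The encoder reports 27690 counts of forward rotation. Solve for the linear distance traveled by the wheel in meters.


revs = 27690/500 = 55.380000
d = revs * 2*pi*r = 55.380000 * 2*pi*0.109 = 37.9279

37.9279 m


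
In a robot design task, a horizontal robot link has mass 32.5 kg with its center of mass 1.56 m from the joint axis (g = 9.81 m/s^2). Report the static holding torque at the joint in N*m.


tau = m*g*L = 32.5 * 9.81 * 1.56 = 497.3670

497.3670 N*m


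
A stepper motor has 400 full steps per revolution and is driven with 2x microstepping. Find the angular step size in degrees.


step = 360/(400*2) = 360/800 = 0.4500

0.4500 degrees


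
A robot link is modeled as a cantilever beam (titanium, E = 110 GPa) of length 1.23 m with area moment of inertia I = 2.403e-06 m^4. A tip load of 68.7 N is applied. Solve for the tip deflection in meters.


delta = F*L^3/(3*E*I) = 68.7*1.23^3/(3*1.100e+11*2.403e-06)
      = 127.8415629/792990 = 1.6121e-04

1.6121e-04 m


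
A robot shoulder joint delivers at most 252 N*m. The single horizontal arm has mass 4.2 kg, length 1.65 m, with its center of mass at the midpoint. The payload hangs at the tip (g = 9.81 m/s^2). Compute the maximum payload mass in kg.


tau_arm = m_arm*g*(L/2) = 4.2*9.81*1.65/2 = 33.9916 N*m
tau_payload = tau_max - tau_arm = 252 - 33.9916 = 218.0084
m_payload = tau_payload / (g*L) = 218.0084 / (9.81*1.65) = 13.4685

13.4685 kg


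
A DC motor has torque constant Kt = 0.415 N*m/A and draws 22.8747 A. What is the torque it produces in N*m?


tau = Kt * I = 0.415*22.8747 = 9.4930

9.4930 N*m


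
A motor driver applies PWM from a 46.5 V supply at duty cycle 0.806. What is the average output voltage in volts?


V_avg = V_supply * D = 46.5*0.806 = 37.4790

37.4790 V


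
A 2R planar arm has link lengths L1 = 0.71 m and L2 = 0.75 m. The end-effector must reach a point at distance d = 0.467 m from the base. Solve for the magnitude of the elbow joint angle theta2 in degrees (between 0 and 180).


cos(th2) = (d^2 - L1^2 - L2^2)/(2*L1*L2) = (0.467^2 - 0.71^2 - 0.75^2)/(2*0.71*0.75) = -0.79672394
th2 = acos(-0.79672394) = 142.8184 deg

142.8184 degrees


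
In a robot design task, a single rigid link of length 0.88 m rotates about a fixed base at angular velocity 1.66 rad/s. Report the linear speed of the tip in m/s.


v = L*omega = 0.88 * 1.66 = 1.4608

1.4608 m/s


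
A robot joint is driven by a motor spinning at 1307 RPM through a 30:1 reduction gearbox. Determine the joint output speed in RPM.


omega_joint = omega_motor / N = 1307 / 30 = 43.5667

43.5667 RPM


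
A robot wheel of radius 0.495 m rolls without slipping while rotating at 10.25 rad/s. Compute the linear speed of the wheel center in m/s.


v = omega * r = 10.25 * 0.495 = 5.0737

5.0737 m/s


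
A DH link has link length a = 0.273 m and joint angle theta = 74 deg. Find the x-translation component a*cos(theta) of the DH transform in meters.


a*cos(theta) = 0.273*cos(74 deg) = 0.0752

0.0752 m


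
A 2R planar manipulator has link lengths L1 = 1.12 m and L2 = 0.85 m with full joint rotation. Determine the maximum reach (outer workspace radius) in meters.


r_max = L1 + L2 = 1.12 + 0.85 = 1.9700

1.9700 m


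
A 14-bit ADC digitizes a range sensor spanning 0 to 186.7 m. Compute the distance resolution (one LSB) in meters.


res = range / 2^n = 186.7/2^14 = 186.7/16384 = 0.0114

0.0114 m


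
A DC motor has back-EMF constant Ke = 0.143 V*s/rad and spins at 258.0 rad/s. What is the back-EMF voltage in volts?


V_emf = Ke * omega = 0.143*258.0 = 36.8940

36.8940 V


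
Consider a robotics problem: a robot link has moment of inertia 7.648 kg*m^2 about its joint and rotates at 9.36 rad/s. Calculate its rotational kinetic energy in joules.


KE = (1/2)*I*omega^2 = 0.5*7.648*9.36^2 = 335.0191

335.0191 J


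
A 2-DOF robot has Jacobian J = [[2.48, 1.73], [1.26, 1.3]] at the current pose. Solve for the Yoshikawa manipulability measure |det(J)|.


det(J) = 2.48*1.3 - (1.73)*(1.26) = 1.0442
|det(J)| = 1.0442

1.0442


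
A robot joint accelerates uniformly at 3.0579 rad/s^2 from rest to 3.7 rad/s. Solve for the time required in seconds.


t = delta_omega / alpha = 3.7 / 3.0579 = 1.2100

1.2100 s


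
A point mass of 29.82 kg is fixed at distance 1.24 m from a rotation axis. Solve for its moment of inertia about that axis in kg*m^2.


I = m*r^2 = 29.82*1.24^2 = 45.8512

45.8512 kg*m^2


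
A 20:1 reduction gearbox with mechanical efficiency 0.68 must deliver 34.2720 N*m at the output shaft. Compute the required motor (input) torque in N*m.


tau_in = tau_out / (N * eta) = 34.2720 / (20 * 0.68) = 2.5200

2.5200 N*m


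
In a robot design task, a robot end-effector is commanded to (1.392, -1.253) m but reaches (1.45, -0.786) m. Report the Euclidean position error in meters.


dx = 1.45 - (1.392) = 0.0580, dy = -0.786 - (-1.253) = 0.4670
err = sqrt(0.003364 + 0.218089) = 0.4706

0.4706 m


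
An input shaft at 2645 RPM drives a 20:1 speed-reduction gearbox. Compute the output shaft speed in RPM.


omega_out = omega_in / N = 2645 / 20 = 132.2500

132.2500 RPM


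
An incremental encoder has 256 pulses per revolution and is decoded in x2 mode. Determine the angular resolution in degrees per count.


resolution = 360 / (PPR * 2) = 360 / 512 = 0.7031

0.7031 degrees


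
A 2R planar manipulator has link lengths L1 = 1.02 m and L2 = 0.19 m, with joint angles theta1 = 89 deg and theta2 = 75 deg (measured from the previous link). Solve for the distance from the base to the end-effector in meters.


x = L1*cos(th1) + L2*cos(th1+th2) = -0.164838
y = L1*sin(th1) + L2*sin(th1+th2) = 1.072216
d = sqrt(x^2 + y^2) = sqrt(0.027172 + 1.149647) = 1.0848

1.0848 m


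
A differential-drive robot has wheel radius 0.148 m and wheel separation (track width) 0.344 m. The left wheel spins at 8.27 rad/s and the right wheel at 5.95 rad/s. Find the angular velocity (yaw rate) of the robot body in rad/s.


omega = r*(wR - wL)/L = 0.148*(5.95 - (8.27))/0.344 = -0.9981

-0.9981 rad/s


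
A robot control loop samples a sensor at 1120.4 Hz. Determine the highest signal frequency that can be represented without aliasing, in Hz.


f_max = f_s/2 = 1120.4/2 = 560.2000

560.2000 Hz


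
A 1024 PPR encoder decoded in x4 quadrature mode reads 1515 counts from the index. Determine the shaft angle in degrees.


angle = counts * 360 / (PPR*4) = 1515 * 360 / 4096 = 133.1543

133.1543 degrees


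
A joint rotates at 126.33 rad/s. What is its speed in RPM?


RPM = 126.33 * 60/(2*pi) = 1206.3626

1206.3626 RPM


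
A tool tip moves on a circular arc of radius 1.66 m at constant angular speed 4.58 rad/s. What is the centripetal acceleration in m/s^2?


a_c = omega^2 * r = 4.58^2 * 1.66 = 34.8208

34.8208 m/s^2


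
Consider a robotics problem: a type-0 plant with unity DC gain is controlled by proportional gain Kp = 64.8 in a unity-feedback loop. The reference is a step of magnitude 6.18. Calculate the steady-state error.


e_ss = R/(1 + Kp) = 6.18/(1 + 64.8) = 6.18/65.8000 = 0.0939

0.0939


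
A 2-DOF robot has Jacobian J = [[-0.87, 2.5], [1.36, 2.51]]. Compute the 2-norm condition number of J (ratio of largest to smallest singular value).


JJ^T eigenvalues: trace(JJ^T) = 15.1566, det(JJ^T) = det(J)^2 = 31.17770569
s_max^2 = (15.1566 + sqrt(105.01170080))/2 = 12.70206085
s_min^2 = (15.1566 - sqrt(105.01170080))/2 = 2.45453915
kappa = s_max/s_min = sqrt(12.70206085/2.45453915) = 2.2748

2.2748


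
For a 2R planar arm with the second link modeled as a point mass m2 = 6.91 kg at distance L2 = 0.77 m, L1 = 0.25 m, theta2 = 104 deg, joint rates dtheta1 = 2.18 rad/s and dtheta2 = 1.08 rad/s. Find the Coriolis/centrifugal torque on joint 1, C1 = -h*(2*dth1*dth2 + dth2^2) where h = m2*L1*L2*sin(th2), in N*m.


h = m2*L1*L2*sin(th2) = 6.91*0.25*0.77*sin(104 deg) = 1.290663
C1 = -h*(2*2.18*1.08 + 1.08^2) = -1.290663*5.8752 = -7.5829

-7.5829 N*m


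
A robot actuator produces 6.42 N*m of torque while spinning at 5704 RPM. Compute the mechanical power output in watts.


omega = 5704 * 2*pi/60 = 597.321483 rad/s
P = tau * omega = 6.42 * 597.321483 = 3834.8039

3834.8039 W


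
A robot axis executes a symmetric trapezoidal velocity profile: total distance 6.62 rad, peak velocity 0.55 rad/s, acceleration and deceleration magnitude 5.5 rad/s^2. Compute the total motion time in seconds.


t_acc = v/a = 0.55/5.5 = 0.100000 s
d_acc = v^2/(2a) = 0.027500 rad (each ramp)
d_cruise = 6.62 - 2*0.027500 = 6.565000 rad
t_cruise = 6.565000/0.55 = 11.936364 s
t_total = 2*0.100000 + 11.936364 = 12.1364

12.1364 s


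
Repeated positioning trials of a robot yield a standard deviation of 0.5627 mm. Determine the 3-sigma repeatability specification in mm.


repeatability = 3*sigma = 3*0.5627 = 1.6881

1.6881 mm


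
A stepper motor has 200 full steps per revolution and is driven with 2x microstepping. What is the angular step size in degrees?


step = 360/(200*2) = 360/400 = 0.9000

0.9000 degrees


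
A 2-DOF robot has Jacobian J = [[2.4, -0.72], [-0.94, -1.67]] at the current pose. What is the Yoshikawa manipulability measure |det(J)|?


det(J) = 2.4*-1.67 - (-0.72)*(-0.94) = -4.6848
|det(J)| = 4.6848

4.6848


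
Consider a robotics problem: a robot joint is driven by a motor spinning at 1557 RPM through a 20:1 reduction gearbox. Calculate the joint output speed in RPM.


omega_joint = omega_motor / N = 1557 / 20 = 77.8500

77.8500 RPM


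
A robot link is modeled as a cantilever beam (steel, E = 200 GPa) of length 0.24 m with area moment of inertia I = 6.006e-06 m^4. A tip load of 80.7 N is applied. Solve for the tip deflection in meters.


delta = F*L^3/(3*E*I) = 80.7*0.24^3/(3*2.000e+11*6.006e-06)
      = 1.1155968/3603600 = 3.0958e-07

3.0958e-07 m


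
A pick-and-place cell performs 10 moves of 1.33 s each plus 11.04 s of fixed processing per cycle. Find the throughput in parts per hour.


T_cycle = 10*1.33 + 11.04 = 24.3400 s
rate = 3600/T = 147.9047

147.9047 parts/hour


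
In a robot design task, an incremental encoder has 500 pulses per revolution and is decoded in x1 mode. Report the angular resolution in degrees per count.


resolution = 360 / (PPR * 1) = 360 / 500 = 0.7200

0.7200 degrees


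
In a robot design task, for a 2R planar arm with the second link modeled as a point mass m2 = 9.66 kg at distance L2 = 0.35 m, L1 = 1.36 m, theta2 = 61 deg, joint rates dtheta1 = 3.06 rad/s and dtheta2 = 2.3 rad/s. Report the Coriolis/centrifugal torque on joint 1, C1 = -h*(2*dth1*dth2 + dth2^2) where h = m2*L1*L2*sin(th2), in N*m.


h = m2*L1*L2*sin(th2) = 9.66*1.36*0.35*sin(61 deg) = 4.021641
C1 = -h*(2*3.06*2.3 + 2.3^2) = -4.021641*19.3660 = -77.8831

-77.8831 N*m


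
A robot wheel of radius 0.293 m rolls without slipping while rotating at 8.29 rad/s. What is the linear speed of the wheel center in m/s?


v = omega * r = 8.29 * 0.293 = 2.4290

2.4290 m/s


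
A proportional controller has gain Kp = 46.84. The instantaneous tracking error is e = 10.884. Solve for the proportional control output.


u_P = Kp * e = 46.84 * 10.884 = 509.8066

509.8066


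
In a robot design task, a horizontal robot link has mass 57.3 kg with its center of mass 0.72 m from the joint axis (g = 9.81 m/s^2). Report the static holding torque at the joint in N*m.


tau = m*g*L = 57.3 * 9.81 * 0.72 = 404.7214

404.7214 N*m


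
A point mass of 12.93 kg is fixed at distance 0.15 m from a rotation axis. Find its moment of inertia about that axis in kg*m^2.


I = m*r^2 = 12.93*0.15^2 = 0.2909

0.2909 kg*m^2


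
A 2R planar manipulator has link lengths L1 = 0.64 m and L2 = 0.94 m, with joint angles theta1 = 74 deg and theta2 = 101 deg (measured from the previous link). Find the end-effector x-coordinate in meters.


x = L1*cos(th1) + L2*cos(th1+th2) = 0.64*cos(74 deg) + 0.94*cos(175 deg) = -0.7600

-0.7600 m


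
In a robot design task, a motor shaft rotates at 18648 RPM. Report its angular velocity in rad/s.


omega = 18648 * 2*pi/60 = 1952.8140

1952.8140 rad/s


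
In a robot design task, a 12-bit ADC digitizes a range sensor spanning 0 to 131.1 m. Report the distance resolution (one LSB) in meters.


res = range / 2^n = 131.1/2^12 = 131.1/4096 = 0.0320

0.0320 m


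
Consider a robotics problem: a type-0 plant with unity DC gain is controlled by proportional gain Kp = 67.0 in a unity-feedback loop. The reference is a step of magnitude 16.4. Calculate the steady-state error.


e_ss = R/(1 + Kp) = 16.4/(1 + 67.0) = 16.4/68.0000 = 0.2412

0.2412


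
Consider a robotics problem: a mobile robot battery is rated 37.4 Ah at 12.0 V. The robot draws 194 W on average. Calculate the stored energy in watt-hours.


E = capacity * V = 37.4*12.0 = 448.8000

448.8000 Wh


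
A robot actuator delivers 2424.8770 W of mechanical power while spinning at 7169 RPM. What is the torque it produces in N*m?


omega = 7169 * 2*pi/60 = 750.735924 rad/s
tau = P / omega = 2424.8770 / 750.735924 = 3.2300

3.2300 N*m


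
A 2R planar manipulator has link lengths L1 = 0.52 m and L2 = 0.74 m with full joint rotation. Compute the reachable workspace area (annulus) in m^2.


r_max = L1 + L2 = 1.2600, r_min = |L1 - L2| = 0.2200
A = pi*(r_max^2 - r_min^2) = pi*(1.5876 - 0.0484) = 4.8355

4.8355 m^2


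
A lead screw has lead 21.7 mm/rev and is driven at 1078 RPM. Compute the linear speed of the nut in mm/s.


v = lead * (RPM/60) = 21.7*1078/60 = 389.8767

389.8767 mm/s


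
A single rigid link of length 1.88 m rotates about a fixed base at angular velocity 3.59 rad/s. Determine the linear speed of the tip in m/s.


v = L*omega = 1.88 * 3.59 = 6.7492

6.7492 m/s


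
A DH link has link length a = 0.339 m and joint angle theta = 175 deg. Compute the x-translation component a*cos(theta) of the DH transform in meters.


a*cos(theta) = 0.339*cos(175 deg) = -0.3377

-0.3377 m


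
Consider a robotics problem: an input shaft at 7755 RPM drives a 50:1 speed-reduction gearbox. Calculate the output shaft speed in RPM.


omega_out = omega_in / N = 7755 / 50 = 155.1000

155.1000 RPM


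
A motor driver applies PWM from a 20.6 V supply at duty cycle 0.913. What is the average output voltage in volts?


V_avg = V_supply * D = 20.6*0.913 = 18.8078

18.8078 V


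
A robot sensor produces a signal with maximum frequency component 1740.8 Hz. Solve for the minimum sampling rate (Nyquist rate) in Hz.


f_s,min = 2*f_max = 2*1740.8 = 3481.6000

3481.6000 Hz


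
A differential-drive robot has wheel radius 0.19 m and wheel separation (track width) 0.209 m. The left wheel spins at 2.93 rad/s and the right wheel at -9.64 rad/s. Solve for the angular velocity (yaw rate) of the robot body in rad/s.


omega = r*(wR - wL)/L = 0.19*(-9.64 - (2.93))/0.209 = -11.4273

-11.4273 rad/s


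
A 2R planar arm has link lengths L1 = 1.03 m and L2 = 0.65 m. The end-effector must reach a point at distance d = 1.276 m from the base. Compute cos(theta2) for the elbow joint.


cos(th2) = (d^2 - L1^2 - L2^2)/(2*L1*L2) = (1.276^2 - 1.03^2 - 0.65^2)/(2*1.03*0.65) = 0.1081

0.1081


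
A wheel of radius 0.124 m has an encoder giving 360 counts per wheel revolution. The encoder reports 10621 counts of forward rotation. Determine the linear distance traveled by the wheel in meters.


revs = 10621/360 = 29.502778
d = revs * 2*pi*r = 29.502778 * 2*pi*0.124 = 22.9861

22.9861 m


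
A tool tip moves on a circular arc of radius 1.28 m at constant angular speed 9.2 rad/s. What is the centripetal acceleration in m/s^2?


a_c = omega^2 * r = 9.2^2 * 1.28 = 108.3392

108.3392 m/s^2


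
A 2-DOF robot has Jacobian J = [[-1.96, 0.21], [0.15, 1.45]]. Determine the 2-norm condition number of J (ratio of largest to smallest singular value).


JJ^T eigenvalues: trace(JJ^T) = 6.0107, det(JJ^T) = det(J)^2 = 8.25700225
s_max^2 = (6.0107 + sqrt(3.10050549))/2 = 3.88576261
s_min^2 = (6.0107 - sqrt(3.10050549))/2 = 2.12493739
kappa = s_max/s_min = sqrt(3.88576261/2.12493739) = 1.3523

1.3523
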